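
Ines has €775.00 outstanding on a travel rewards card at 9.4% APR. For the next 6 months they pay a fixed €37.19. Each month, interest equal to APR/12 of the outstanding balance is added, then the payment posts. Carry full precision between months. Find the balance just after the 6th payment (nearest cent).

€584.59

Monthly rate r = 9.4%/12 = 0.783333% = 0.00783333.
Each month: B ← B·(1+r) − €37.19.
Month 1: interest €6.07; balance after payment €743.88.
Month 2: interest €5.83; balance after payment €712.52.
Month 3: interest €5.58; balance after payment €680.91.
Month 4: interest €5.33; balance after payment €649.05.
Month 5: interest €5.08; balance after payment €616.95.
Month 6: interest €4.83; balance after payment €584.59.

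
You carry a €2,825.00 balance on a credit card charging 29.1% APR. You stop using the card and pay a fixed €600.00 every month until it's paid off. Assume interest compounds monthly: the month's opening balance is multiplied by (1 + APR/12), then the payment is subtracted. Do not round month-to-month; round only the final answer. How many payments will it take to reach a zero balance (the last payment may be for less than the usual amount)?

6 months

Monthly rate r = 29.1%/12 = 2.425% = 0.02425.
Recurrence: B ← B·(1+r) − €600.00.
Month 1: interest €68.51; balance after payment €2,293.51.
Month 2: interest €55.62; balance after payment €1,749.12.
Month 3: interest €42.42; balance after payment €1,191.54.
Month 4: interest €28.89; balance after payment €620.43.
Month 5: interest €15.05; balance after payment €35.48.
Month 6: interest €0.86; balance after payment €0.00.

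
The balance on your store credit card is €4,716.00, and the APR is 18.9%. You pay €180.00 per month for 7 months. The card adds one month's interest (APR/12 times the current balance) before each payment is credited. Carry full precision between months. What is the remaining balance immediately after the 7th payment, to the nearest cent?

€3,940.04

Monthly rate r = 18.9%/12 = 1.575% = 0.01575.
Each month: B ← B·(1+r) − €180.00.
Month 1: interest €74.28; balance after payment €4,610.28.
Month 2: interest €72.61; balance after payment €4,502.89.
Month 3: interest €70.92; balance after payment €4,393.81.
Month 4: interest €69.20; balance after payment €4,283.01.
Month 5: interest €67.46; balance after payment €4,170.47.
Month 6: interest €65.68; balance after payment €4,056.15.
Month 7: interest €63.88; balance after payment €3,940.04.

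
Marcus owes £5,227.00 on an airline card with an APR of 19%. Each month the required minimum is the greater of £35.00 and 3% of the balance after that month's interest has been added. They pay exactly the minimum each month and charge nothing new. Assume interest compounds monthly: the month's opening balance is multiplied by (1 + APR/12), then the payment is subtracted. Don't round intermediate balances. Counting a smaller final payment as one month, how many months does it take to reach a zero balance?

Monthly rate r = 19%/12 = 1.58333% = 0.0158333.
While 3% of the post-interest balance exceeds £35.00, each month B ← (B·(1+r))·(1 − 0.03), i.e. B shrinks by the factor (1+r)·0.97 = 0.98536.
This holds for months 1–103. Entering month 104 the balance is £1,144.07; 3% of the post-interest balance is now below £35.00, so the flat £35.00 minimum applies from here.
From month 104 a fixed £35.00 at rate r clears £1,144.07 in 47 more payments. Total: 103 + 47 = 150 months.

150 months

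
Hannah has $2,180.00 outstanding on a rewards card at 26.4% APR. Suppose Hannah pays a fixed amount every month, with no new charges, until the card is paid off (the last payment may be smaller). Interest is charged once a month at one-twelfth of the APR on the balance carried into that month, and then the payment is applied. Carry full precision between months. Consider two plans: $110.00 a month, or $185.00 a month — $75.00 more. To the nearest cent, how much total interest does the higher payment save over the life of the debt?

Monthly rate r = 26.4%/12 = 2.2% = 0.022.
At $110.00/mo: n = ⌈−ln(1 − rB₀/P)/ln(1+r)⌉ = 27 payments (last $35.15); total interest = total paid − $2,180.00 = $715.15.
At $185.00/mo: 14 payments (last $146.42); total interest $371.42.
Interest saved = $715.15 − $371.42 = $343.73.

$343.73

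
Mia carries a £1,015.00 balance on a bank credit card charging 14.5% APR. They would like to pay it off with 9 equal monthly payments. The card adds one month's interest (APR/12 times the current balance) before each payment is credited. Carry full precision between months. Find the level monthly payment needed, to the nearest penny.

£119.70

Monthly rate r = 14.5%/12 = 1.20833% = 0.0120833.
Level-payment amortization: P = B₀·r / (1 − (1+r)^(−n)) = 1015.00·0.0120833 / (1 − 1.01208^(−9)).
Denominator 1 − (1+r)^(−9) = 0.102460559.
P = 12.2646 / 0.102460559 ≈ 119.70.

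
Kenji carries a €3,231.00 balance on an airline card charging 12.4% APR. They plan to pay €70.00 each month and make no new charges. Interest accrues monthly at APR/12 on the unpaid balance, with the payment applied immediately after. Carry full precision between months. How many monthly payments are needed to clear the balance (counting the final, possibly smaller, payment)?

64 payments

Monthly rate r = 12.4%/12 = 1.03333% = 0.0103333.
Recurrence: B ← B·(1+r) − €70.00.
Month 1: interest €33.39; balance after payment €3,194.39.
Month 2: interest €33.01; balance after payment €3,157.40.
Closed form: n = −ln(1 − rB₀/P)/ln(1+r) = −ln(0.52304)/ln(1.01033) ≈ 63.042, so the balance reaches zero during payment 64.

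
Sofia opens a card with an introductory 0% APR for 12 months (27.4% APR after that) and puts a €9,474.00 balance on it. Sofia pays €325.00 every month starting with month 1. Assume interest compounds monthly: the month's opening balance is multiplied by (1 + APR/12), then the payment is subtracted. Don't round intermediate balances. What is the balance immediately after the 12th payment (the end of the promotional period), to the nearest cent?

€5,574.00

Promo months 1–12 at r₀ = 0%/12 = 0; months 13+ at r₁ = 27.4%/12 = 0.0228333.
After month 12 (no interest yet): B = €9,474.00 − 12·€325.00 = €5,574.00.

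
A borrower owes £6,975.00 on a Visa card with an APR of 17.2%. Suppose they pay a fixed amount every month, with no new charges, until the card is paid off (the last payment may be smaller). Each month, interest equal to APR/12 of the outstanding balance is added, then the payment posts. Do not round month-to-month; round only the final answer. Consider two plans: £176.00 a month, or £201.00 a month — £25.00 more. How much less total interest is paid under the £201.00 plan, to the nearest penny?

£664.62

Monthly rate r = 17.2%/12 = 1.43333% = 0.0143333.
At £176.00/mo: n = ⌈−ln(1 − rB₀/P)/ln(1+r)⌉ = 59 payments (last £173.03); total interest = total paid − £6,975.00 = £3,406.03.
At £201.00/mo: 49 payments (last £68.41); total interest £2,741.41.
Interest saved = £3,406.03 − £2,741.41 = £664.62.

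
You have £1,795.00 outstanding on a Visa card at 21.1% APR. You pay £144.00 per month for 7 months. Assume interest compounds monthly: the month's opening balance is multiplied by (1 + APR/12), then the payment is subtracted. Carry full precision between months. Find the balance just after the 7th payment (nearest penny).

Monthly rate r = 21.1%/12 = 1.75833% = 0.0175833.
Each month: B ← B·(1+r) − £144.00.
Month 1: interest £31.56; balance after payment £1,682.56.
Month 2: interest £29.59; balance after payment £1,568.15.
Month 3: interest £27.57; balance after payment £1,451.72.
Month 4: interest £25.53; balance after payment £1,333.25.
Month 5: interest £23.44; balance after payment £1,212.69.
Month 6: interest £21.32; balance after payment £1,090.01.
Month 7: interest £19.17; balance after payment £965.18.

£965.18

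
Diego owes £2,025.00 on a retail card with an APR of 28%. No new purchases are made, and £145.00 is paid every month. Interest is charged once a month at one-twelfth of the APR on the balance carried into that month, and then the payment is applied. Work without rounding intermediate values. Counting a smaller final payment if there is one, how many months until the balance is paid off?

Monthly rate r = 28%/12 = 2.33333% = 0.0233333.
Recurrence: B ← B·(1+r) − £145.00.
Month 1: interest £47.25; balance after payment £1,927.25.
Month 2: interest £44.97; balance after payment £1,827.22.
Closed form: n = −ln(1 − rB₀/P)/ln(1+r) = −ln(0.67414)/ln(1.02333) ≈ 17.096, so the balance reaches zero during payment 18.

18 months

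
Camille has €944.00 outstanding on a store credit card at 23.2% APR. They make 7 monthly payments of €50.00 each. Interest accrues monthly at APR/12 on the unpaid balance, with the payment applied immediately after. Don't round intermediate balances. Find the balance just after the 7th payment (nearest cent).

Monthly rate r = 23.2%/12 = 1.93333% = 0.0193333.
Each month: B ← B·(1+r) − €50.00.
Month 1: interest €18.25; balance after payment €912.25.
Month 2: interest €17.64; balance after payment €879.89.
Month 3: interest €17.01; balance after payment €846.90.
Month 4: interest €16.37; balance after payment €813.27.
Month 5: interest €15.72; balance after payment €779.00.
Month 6: interest €15.06; balance after payment €744.06.
Month 7: interest €14.39; balance after payment €708.44.

€708.44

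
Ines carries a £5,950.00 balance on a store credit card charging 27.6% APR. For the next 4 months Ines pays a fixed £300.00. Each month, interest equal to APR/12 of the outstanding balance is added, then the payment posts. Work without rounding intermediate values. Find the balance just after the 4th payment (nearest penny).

£5,274.54

Monthly rate r = 27.6%/12 = 2.3% = 0.023.
Each month: B ← B·(1+r) − £300.00.
Month 1: interest £136.85; balance after payment £5,786.85.
Month 2: interest £133.10; balance after payment £5,619.95.
Month 3: interest £129.26; balance after payment £5,449.21.
Month 4: interest £125.33; balance after payment £5,274.54.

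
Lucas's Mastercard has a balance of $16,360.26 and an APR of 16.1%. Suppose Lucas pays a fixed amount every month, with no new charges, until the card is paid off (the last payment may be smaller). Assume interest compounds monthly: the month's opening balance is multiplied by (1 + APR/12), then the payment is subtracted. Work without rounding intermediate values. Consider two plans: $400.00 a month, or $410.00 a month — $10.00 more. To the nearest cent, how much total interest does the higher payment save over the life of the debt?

Monthly rate r = 16.1%/12 = 1.34167% = 0.0134167.
At $400.00/mo: n = ⌈−ln(1 − rB₀/P)/ln(1+r)⌉ = 60 payments (last $283.11); total interest = total paid − $16,360.26 = $7,522.85.
At $410.00/mo: 58 payments (last $211.12); total interest $7,220.86.
Interest saved = $7,522.85 − $7,220.86 = $301.99.

$301.99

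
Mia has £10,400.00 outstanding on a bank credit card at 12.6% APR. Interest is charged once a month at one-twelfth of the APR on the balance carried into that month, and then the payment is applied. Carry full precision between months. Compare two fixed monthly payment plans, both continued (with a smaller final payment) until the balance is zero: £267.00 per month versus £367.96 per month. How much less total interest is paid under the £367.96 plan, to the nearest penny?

Monthly rate r = 12.6%/12 = 1.05% = 0.0105.
At £267.00/mo: n = ⌈−ln(1 − rB₀/P)/ln(1+r)⌉ = 51 payments (last £93.81); total interest = total paid − £10,400.00 = £3,043.81.
At £367.96/mo: 34 payments (last £260.37); total interest £2,003.05.
Interest saved = £3,043.81 − £2,003.05 = £1,040.76.

£1,040.76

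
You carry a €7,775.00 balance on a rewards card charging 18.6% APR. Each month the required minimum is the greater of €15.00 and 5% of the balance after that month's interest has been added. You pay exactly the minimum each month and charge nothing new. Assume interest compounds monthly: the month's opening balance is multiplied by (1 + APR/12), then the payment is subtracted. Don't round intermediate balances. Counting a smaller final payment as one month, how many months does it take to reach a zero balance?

115 months

Monthly rate r = 18.6%/12 = 1.55% = 0.0155.
While 5% of the post-interest balance exceeds €15.00, each month B ← (B·(1+r))·(1 − 0.05), i.e. B shrinks by the factor (1+r)·0.95 = 0.96473.
This holds for months 1–92. Entering month 93 the balance is €285.64; 5% of the post-interest balance is now below €15.00, so the flat €15.00 minimum applies from here.
From month 93 a fixed €15.00 at rate r clears €285.64 in 23 more payments. Total: 92 + 23 = 115 months.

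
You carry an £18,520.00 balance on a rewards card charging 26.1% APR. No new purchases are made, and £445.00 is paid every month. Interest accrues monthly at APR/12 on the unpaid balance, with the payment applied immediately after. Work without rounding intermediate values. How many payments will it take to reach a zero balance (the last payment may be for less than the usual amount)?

110 months

Monthly rate r = 26.1%/12 = 2.175% = 0.02175.
Recurrence: B ← B·(1+r) − £445.00.
Month 1: interest £402.81; balance after payment £18,477.81.
Month 2: interest £401.89; balance after payment £18,434.70.
Closed form: n = −ln(1 − rB₀/P)/ln(1+r) = −ln(0.094809)/ln(1.02175) ≈ 109.491, so the balance reaches zero during payment 110.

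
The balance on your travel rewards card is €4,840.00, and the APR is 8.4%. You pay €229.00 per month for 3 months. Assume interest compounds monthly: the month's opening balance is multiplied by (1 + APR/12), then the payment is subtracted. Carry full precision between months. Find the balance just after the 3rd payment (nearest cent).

€4,250.53

Monthly rate r = 8.4%/12 = 0.7% = 0.007.
Each month: B ← B·(1+r) − €229.00.
Month 1: interest €33.88; balance after payment €4,644.88.
Month 2: interest €32.51; balance after payment €4,448.39.
Month 3: interest €31.14; balance after payment €4,250.53.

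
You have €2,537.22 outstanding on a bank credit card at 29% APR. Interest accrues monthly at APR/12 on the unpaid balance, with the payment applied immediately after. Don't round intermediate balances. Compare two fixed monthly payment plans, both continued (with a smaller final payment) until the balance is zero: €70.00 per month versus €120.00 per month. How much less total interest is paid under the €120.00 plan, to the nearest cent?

Monthly rate r = 29%/12 = 2.41667% = 0.0241667.
At €70.00/mo: n = ⌈−ln(1 − rB₀/P)/ln(1+r)⌉ = 88 payments (last €28.15); total interest = total paid − €2,537.22 = €3,580.93.
At €120.00/mo: 30 payments (last €114.78); total interest €1,057.56.
Interest saved = €3,580.93 − €1,057.56 = €2,523.37.

€2,523.37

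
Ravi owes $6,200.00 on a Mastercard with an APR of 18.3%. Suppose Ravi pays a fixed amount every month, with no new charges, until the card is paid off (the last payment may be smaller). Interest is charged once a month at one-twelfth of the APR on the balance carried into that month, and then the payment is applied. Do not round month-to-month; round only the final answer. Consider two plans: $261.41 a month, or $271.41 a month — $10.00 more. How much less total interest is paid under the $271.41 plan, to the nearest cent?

Monthly rate r = 18.3%/12 = 1.525% = 0.01525.
At $261.41/mo: n = ⌈−ln(1 − rB₀/P)/ln(1+r)⌉ = 30 payments (last $173.56); total interest = total paid − $6,200.00 = $1,554.45.
At $271.41/mo: 29 payments (last $81.04); total interest $1,480.52.
Interest saved = $1,554.45 − $1,480.52 = $73.93.

$73.93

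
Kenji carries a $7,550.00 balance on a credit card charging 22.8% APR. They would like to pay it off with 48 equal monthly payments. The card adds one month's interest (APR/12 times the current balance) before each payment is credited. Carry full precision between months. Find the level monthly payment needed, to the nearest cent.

$241.16

Monthly rate r = 22.8%/12 = 1.9% = 0.019.
Level-payment amortization: P = B₀·r / (1 − (1+r)^(−n)) = 7550.00·0.019 / (1 − 1.019^(−48)).
Denominator 1 − (1+r)^(−48) = 0.59482824.
P = 143.45 / 0.59482824 ≈ 241.16.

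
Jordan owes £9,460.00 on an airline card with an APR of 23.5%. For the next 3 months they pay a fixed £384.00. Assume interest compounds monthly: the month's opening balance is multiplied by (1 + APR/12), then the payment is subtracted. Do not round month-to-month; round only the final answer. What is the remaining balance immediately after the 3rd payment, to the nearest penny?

£8,852.02

Monthly rate r = 23.5%/12 = 1.95833% = 0.0195833.
Each month: B ← B·(1+r) − £384.00.
Month 1: interest £185.26; balance after payment £9,261.26.
Month 2: interest £181.37; balance after payment £9,058.62.
Month 3: interest £177.40; balance after payment £8,852.02.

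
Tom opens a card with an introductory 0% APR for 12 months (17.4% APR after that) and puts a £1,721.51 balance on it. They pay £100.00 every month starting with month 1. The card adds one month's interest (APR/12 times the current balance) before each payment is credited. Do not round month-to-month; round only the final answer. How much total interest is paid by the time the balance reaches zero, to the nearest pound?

£25

Promo months 1–12 at r₀ = 0%/12 = 0; months 13+ at r₁ = 17.4%/12 = 0.0145.
After month 12 (no interest yet): B = £1,721.51 − 12·£100.00 = £521.51.
Then at r₁ with £100.00/mo: n₂ = −ln(1 − r₁·B/P)/ln(1+r₁) ≈ 5.46 → 6 more payments.
Total paid = 17·£100.00 + £46.38 = £1,746.38; interest = £1,746.38 − £1,721.51 = £24.87.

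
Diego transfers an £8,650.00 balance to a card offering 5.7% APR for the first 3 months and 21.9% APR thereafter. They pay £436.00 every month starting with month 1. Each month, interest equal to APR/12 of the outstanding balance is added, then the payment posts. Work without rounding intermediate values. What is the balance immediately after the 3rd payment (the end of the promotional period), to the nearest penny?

Promo months 1–3 at r₀ = 5.7%/12 = 0.00475; months 4+ at r₁ = 21.9%/12 = 0.01825.
After month 3: iterate B ← B·(1+r₀) − £436.00 for 3 months → £7,459.63.

£7,459.63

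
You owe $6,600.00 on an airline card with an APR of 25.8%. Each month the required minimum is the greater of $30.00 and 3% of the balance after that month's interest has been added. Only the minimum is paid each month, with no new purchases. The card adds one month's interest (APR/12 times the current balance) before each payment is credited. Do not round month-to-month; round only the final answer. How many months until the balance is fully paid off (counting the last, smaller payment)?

Monthly rate r = 25.8%/12 = 2.15% = 0.0215.
While 3% of the post-interest balance exceeds $30.00, each month B ← (B·(1+r))·(1 − 0.03), i.e. B shrinks by the factor (1+r)·0.97 = 0.99086.
This holds for months 1–208. Entering month 209 the balance is $976.44; 3% of the post-interest balance is now below $30.00, so the flat $30.00 minimum applies from here.
From month 209 a fixed $30.00 at rate r clears $976.44 in 57 more payments. Total: 208 + 57 = 265 months.

265 months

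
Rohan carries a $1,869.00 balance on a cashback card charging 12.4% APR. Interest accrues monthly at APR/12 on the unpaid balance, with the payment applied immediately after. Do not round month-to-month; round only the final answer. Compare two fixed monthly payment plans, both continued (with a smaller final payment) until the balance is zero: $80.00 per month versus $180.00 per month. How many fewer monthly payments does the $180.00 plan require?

15 fewer payments

Monthly rate r = 12.4%/12 = 1.03333% = 0.0103333.
At $80.00/mo: n = ⌈−ln(1 − rB₀/P)/ln(1+r)⌉ = 27 payments (last $70.15); total interest = total paid − $1,869.00 = $281.15.
At $180.00/mo: 12 payments (last $7.30); total interest $118.30.
Payments saved = 27 − 12 = 15.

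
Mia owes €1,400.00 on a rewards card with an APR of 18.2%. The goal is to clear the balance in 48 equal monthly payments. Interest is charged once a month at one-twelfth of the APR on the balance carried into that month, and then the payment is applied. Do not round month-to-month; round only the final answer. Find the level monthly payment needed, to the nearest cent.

€41.27

Monthly rate r = 18.2%/12 = 1.51667% = 0.0151667.
Level-payment amortization: P = B₀·r / (1 − (1+r)^(−n)) = 1400.00·0.0151667 / (1 − 1.01517^(−48)).
Denominator 1 − (1+r)^(−48) = 0.514479868.
P = 21.2333 / 0.514479868 ≈ 41.27.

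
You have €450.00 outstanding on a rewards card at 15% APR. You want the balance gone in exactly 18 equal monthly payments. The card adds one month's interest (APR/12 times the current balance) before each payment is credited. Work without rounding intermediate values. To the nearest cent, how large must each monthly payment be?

€28.07

Monthly rate r = 15%/12 = 1.25% = 0.0125.
Level-payment amortization: P = B₀·r / (1 − (1+r)^(−n)) = 450.00·0.0125 / (1 − 1.0125^(−18)).
Denominator 1 − (1+r)^(−18) = 0.200369362.
P = 5.625 / 0.200369362 ≈ 28.07.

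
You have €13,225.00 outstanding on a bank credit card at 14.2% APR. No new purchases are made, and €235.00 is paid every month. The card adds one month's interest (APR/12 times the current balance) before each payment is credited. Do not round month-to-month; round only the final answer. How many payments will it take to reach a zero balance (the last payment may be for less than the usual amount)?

94 payments

Monthly rate r = 14.2%/12 = 1.18333% = 0.0118333.
Recurrence: B ← B·(1+r) − €235.00.
Month 1: interest €156.50; balance after payment €13,146.50.
Month 2: interest €155.57; balance after payment €13,067.06.
Closed form: n = −ln(1 − rB₀/P)/ln(1+r) = −ln(0.33406)/ln(1.01183) ≈ 93.204, so the balance reaches zero during payment 94.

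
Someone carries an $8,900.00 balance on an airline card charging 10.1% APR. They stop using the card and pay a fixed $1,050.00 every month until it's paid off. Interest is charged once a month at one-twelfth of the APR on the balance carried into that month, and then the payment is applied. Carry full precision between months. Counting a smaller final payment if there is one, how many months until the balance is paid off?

Monthly rate r = 10.1%/12 = 0.841667% = 0.00841667.
Recurrence: B ← B·(1+r) − $1,050.00.
Month 1: interest $74.91; balance after payment $7,924.91.
Month 2: interest $66.70; balance after payment $6,941.61.
Closed form: n = −ln(1 − rB₀/P)/ln(1+r) = −ln(0.92866)/ln(1.00842) ≈ 8.831, so the balance reaches zero during payment 9.

9 payments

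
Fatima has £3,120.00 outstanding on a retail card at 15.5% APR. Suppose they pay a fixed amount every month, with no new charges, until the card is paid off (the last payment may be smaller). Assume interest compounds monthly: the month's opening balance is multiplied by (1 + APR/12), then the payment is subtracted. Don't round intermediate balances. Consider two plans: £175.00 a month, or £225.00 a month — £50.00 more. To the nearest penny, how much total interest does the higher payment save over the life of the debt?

£108.71

Monthly rate r = 15.5%/12 = 1.29167% = 0.0129167.
At £175.00/mo: n = ⌈−ln(1 − rB₀/P)/ln(1+r)⌉ = 21 payments (last £69.22); total interest = total paid − £3,120.00 = £449.22.
At £225.00/mo: 16 payments (last £85.51); total interest £340.51.
Interest saved = £449.22 − £340.51 = £108.71.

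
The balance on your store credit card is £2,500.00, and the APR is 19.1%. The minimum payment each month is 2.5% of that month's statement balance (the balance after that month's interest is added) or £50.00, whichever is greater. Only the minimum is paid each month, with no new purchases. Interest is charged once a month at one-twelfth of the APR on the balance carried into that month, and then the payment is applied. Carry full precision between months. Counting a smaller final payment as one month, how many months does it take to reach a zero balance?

Monthly rate r = 19.1%/12 = 1.59167% = 0.0159167.
While 2.5% of the post-interest balance exceeds £50.00, each month B ← (B·(1+r))·(1 − 0.025), i.e. B shrinks by the factor (1+r)·0.975 = 0.99052.
This holds for months 1–26. Entering month 27 the balance is £1,951.51; 2.5% of the post-interest balance is now below £50.00, so the flat £50.00 minimum applies from here.
From month 27 a fixed £50.00 at rate r clears £1,951.51 in 62 more payments. Total: 26 + 62 = 88 months.

88 months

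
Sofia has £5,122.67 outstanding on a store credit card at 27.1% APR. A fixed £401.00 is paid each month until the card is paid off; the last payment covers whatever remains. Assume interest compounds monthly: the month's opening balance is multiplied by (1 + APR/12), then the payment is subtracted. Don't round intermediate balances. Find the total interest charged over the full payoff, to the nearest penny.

Monthly rate r = 27.1%/12 = 2.25833% = 0.0225833.
Payoff takes n = ⌈−ln(1 − rB₀/P)/ln(1+r)⌉ = ⌈15.241⌉ = 16 payments; the last is £97.66.
Total paid = 15·£401.00 + £97.66 = £6,112.66.
Total interest = total paid − principal = £6,112.66 − £5,122.67 = £989.99.

£989.99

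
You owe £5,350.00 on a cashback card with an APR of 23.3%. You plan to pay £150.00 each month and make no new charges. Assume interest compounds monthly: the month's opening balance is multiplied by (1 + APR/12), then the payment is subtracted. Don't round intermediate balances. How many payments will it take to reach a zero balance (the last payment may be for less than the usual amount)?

62 months

Monthly rate r = 23.3%/12 = 1.94167% = 0.0194167.
Recurrence: B ← B·(1+r) − £150.00.
Month 1: interest £103.88; balance after payment £5,303.88.
Month 2: interest £102.98; balance after payment £5,256.86.
Closed form: n = −ln(1 − rB₀/P)/ln(1+r) = −ln(0.30747)/ln(1.01942) ≈ 61.328, so the balance reaches zero during payment 62.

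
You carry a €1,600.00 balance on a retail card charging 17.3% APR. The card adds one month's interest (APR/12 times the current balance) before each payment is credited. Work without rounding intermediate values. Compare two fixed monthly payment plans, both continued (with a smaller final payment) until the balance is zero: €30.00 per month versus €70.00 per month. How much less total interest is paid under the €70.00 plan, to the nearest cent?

€1,115.17

Monthly rate r = 17.3%/12 = 1.44167% = 0.0144167.
At €30.00/mo: n = ⌈−ln(1 − rB₀/P)/ln(1+r)⌉ = 103 payments (last €10.23); total interest = total paid − €1,600.00 = €1,470.23.
At €70.00/mo: 28 payments (last €65.06); total interest €355.06.
Interest saved = €1,470.23 − €355.06 = €1,115.17.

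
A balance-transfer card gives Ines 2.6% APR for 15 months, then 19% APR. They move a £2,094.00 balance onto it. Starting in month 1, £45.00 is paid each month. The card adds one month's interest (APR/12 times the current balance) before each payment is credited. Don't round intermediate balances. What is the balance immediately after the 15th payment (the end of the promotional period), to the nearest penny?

£1,477.76

Promo months 1–15 at r₀ = 2.6%/12 = 0.00216667; months 16+ at r₁ = 19%/12 = 0.0158333.
After month 15: iterate B ← B·(1+r₀) − £45.00 for 15 months → £1,477.76.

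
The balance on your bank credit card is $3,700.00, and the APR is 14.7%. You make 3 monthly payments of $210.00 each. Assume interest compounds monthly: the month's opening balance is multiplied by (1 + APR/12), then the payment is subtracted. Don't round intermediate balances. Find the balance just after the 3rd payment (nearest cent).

Monthly rate r = 14.7%/12 = 1.225% = 0.01225.
Each month: B ← B·(1+r) − $210.00.
Month 1: interest $45.32; balance after payment $3,535.32.
Month 2: interest $43.31; balance after payment $3,368.63.
Month 3: interest $41.27; balance after payment $3,199.90.

$3,199.90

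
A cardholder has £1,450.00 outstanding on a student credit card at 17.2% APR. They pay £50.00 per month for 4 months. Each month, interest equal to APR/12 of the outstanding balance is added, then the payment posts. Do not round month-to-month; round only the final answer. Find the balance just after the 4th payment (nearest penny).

Monthly rate r = 17.2%/12 = 1.43333% = 0.0143333.
Each month: B ← B·(1+r) − £50.00.
Month 1: interest £20.78; balance after payment £1,420.78.
Month 2: interest £20.36; balance after payment £1,391.15.
Month 3: interest £19.94; balance after payment £1,361.09.
Month 4: interest £19.51; balance after payment £1,330.60.

£1,330.60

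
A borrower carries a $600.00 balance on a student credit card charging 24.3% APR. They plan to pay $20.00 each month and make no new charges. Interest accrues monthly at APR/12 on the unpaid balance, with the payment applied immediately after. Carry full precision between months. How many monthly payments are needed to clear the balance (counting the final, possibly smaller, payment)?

Monthly rate r = 24.3%/12 = 2.025% = 0.02025.
Recurrence: B ← B·(1+r) − $20.00.
Month 1: interest $12.15; balance after payment $592.15.
Month 2: interest $11.99; balance after payment $584.14.
Closed form: n = −ln(1 − rB₀/P)/ln(1+r) = −ln(0.3925)/ln(1.02025) ≈ 46.650, so the balance reaches zero during payment 47.

47 months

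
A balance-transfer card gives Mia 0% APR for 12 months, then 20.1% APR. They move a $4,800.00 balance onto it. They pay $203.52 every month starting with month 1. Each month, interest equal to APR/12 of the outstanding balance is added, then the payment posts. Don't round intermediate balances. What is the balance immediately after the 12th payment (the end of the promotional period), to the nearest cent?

Promo months 1–12 at r₀ = 0%/12 = 0; months 13+ at r₁ = 20.1%/12 = 0.01675.
After month 12 (no interest yet): B = $4,800.00 − 12·$203.52 = $2,357.76.

$2,357.76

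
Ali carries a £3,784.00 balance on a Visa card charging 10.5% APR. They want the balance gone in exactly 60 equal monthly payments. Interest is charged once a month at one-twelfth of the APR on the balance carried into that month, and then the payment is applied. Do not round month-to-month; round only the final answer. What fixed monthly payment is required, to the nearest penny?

£81.33

Monthly rate r = 10.5%/12 = 0.875% = 0.00875.
Level-payment amortization: P = B₀·r / (1 − (1+r)^(−n)) = 3784.00·0.00875 / (1 − 1.00875^(−60)).
Denominator 1 − (1+r)^(−60) = 0.407092238.
P = 33.11 / 0.407092238 ≈ 81.33.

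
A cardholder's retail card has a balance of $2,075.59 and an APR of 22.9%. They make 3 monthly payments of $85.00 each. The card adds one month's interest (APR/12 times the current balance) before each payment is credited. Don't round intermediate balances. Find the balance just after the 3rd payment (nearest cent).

Monthly rate r = 22.9%/12 = 1.90833% = 0.0190833.
Each month: B ← B·(1+r) − $85.00.
Month 1: interest $39.61; balance after payment $2,030.20.
Month 2: interest $38.74; balance after payment $1,983.94.
Month 3: interest $37.86; balance after payment $1,936.80.

$1,936.80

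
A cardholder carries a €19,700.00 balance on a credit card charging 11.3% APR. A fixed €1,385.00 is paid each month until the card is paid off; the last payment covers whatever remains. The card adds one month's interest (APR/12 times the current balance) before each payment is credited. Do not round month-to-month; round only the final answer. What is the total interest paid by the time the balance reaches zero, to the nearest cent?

€1,551.28

Monthly rate r = 11.3%/12 = 0.941667% = 0.00941667.
Payoff takes n = ⌈−ln(1 − rB₀/P)/ln(1+r)⌉ = ⌈15.343⌉ = 16 payments; the last is €476.28.
Total paid = 15·€1,385.00 + €476.28 = €21,251.28.
Total interest = total paid − principal = €21,251.28 − €19,700.00 = €1,551.28.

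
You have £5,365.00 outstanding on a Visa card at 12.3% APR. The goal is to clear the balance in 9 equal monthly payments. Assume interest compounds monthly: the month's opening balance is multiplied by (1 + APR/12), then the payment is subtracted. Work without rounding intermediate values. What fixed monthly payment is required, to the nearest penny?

£627.08

Monthly rate r = 12.3%/12 = 1.025% = 0.01025.
Level-payment amortization: P = B₀·r / (1 − (1+r)^(−n)) = 5365.00·0.01025 / (1 − 1.01025^(−9)).
Denominator 1 − (1+r)^(−9) = 0.0876945528.
P = 54.9913 / 0.0876945528 ≈ 627.08.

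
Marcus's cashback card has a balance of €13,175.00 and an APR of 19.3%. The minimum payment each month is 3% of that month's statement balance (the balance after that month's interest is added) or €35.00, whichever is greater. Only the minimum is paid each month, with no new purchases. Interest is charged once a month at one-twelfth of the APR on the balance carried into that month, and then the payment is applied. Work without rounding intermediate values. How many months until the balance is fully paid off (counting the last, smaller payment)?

Monthly rate r = 19.3%/12 = 1.60833% = 0.0160833.
While 3% of the post-interest balance exceeds €35.00, each month B ← (B·(1+r))·(1 − 0.03), i.e. B shrinks by the factor (1+r)·0.97 = 0.9856.
This holds for months 1–169. Entering month 170 the balance is €1,135.61; 3% of the post-interest balance is now below €35.00, so the flat €35.00 minimum applies from here.
From month 170 a fixed €35.00 at rate r clears €1,135.61 in 47 more payments. Total: 169 + 47 = 216 months.

216 months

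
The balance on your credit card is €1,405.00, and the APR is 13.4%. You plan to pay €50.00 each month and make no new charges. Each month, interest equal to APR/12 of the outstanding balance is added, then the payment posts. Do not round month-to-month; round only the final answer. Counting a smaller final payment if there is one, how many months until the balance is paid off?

Monthly rate r = 13.4%/12 = 1.11667% = 0.0111667.
Recurrence: B ← B·(1+r) − €50.00.
Month 1: interest €15.69; balance after payment €1,370.69.
Month 2: interest €15.31; balance after payment €1,336.00.
Closed form: n = −ln(1 − rB₀/P)/ln(1+r) = −ln(0.68622)/ln(1.01117) ≈ 33.910, so the balance reaches zero during payment 34.

34 payments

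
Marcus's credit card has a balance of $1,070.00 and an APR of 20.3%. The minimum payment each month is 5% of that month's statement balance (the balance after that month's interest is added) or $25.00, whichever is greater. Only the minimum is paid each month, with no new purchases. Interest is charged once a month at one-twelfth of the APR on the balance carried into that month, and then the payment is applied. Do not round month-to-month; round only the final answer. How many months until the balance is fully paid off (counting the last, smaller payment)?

Monthly rate r = 20.3%/12 = 1.69167% = 0.0169167.
While 5% of the post-interest balance exceeds $25.00, each month B ← (B·(1+r))·(1 − 0.05), i.e. B shrinks by the factor (1+r)·0.95 = 0.96607.
This holds for months 1–23. Entering month 24 the balance is $483.72; 5% of the post-interest balance is now below $25.00, so the flat $25.00 minimum applies from here.
From month 24 a fixed $25.00 at rate r clears $483.72 in 24 more payments. Total: 23 + 24 = 47 months.

47 months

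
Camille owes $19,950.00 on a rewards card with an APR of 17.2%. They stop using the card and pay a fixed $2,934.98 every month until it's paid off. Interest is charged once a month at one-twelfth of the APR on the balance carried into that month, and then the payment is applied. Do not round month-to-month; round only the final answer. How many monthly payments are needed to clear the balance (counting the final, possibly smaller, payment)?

8 payments

Monthly rate r = 17.2%/12 = 1.43333% = 0.0143333.
Recurrence: B ← B·(1+r) − $2,934.98.
Month 1: interest $285.95; balance after payment $17,300.97.
Month 2: interest $247.98; balance after payment $14,613.97.
Closed form: n = −ln(1 − rB₀/P)/ln(1+r) = −ln(0.90257)/ln(1.01433) ≈ 7.203, so the balance reaches zero during payment 8.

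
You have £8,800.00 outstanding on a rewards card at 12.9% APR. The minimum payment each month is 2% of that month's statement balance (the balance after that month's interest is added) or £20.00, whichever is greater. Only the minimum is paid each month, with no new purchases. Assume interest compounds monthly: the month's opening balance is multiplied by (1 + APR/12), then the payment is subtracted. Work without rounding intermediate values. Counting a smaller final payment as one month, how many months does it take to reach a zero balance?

301 months

Monthly rate r = 12.9%/12 = 1.075% = 0.01075.
While 2% of the post-interest balance exceeds £20.00, each month B ← (B·(1+r))·(1 − 0.02), i.e. B shrinks by the factor (1+r)·0.98 = 0.99054.
This holds for months 1–230. Entering month 231 the balance is £987.51; 2% of the post-interest balance is now below £20.00, so the flat £20.00 minimum applies from here.
From month 231 a fixed £20.00 at rate r clears £987.51 in 71 more payments. Total: 230 + 71 = 301 months.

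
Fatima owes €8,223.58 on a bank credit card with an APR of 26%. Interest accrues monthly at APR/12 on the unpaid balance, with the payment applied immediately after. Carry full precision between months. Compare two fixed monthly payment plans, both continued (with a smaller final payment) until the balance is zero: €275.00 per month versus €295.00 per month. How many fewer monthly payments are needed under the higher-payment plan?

5 fewer payments

Monthly rate r = 26%/12 = 2.16667% = 0.0216667.
At €275.00/mo: n = ⌈−ln(1 − rB₀/P)/ln(1+r)⌉ = 49 payments (last €193.04); total interest = total paid − €8,223.58 = €5,169.46.
At €295.00/mo: 44 payments (last €63.88); total interest €4,525.30.
Payments saved = 49 − 44 = 5.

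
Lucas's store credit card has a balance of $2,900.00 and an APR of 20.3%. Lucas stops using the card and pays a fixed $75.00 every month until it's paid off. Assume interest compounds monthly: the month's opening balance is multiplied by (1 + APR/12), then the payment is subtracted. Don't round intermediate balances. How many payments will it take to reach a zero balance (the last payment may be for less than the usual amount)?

Monthly rate r = 20.3%/12 = 1.69167% = 0.0169167.
Recurrence: B ← B·(1+r) − $75.00.
Month 1: interest $49.06; balance after payment $2,874.06.
Month 2: interest $48.62; balance after payment $2,847.68.
Closed form: n = −ln(1 − rB₀/P)/ln(1+r) = −ln(0.34589)/ln(1.01692) ≈ 63.286, so the balance reaches zero during payment 64.

64 payments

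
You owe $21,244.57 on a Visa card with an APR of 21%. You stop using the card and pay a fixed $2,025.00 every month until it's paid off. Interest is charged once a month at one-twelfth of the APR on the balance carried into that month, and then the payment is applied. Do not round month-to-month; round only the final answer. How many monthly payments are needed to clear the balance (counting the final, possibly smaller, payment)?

12 months

Monthly rate r = 21%/12 = 1.75% = 0.0175.
Recurrence: B ← B·(1+r) − $2,025.00.
Month 1: interest $371.78; balance after payment $19,591.35.
Month 2: interest $342.85; balance after payment $17,909.20.
Closed form: n = −ln(1 − rB₀/P)/ln(1+r) = −ln(0.8164)/ln(1.0175) ≈ 11.692, so the balance reaches zero during payment 12.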